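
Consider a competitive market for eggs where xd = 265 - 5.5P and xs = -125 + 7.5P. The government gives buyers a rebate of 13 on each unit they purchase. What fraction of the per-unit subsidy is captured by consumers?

Pre-subsidy: 265 - 5.5P = -125 + 7.5P gives P* = 30, x* = 100.
With the rebate, buyers effectively pay Pb = Ps − 13, where Ps is the price sellers receive.
Demand in terms of Ps becomes xd = 265 − 5.5(Ps − 13) = 336.5 - 5.5Ps. Setting this equal to supply: 336.5 - 5.5Ps = -125 + 7.5Ps, so Ps = 35.5.
Buyers pay Pb = 35.5 − 13 = 22.5; x' = -125 + 7.5·35.5 = 141.25.
Buyers' price falls by P* − Pb = 30 − 22.5 = 7.5; sellers' price rises by Ps − P* = 35.5 − 30 = 5.5.
So consumers capture 7.5/13 = 15/26 of each unit of subsidy.

Consumer share = 15/26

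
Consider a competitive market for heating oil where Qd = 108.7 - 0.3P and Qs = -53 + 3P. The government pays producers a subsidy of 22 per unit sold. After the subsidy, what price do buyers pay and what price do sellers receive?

Buyers pay 29; sellers receive 51

Pre-subsidy: 108.7 - 0.3P = -53 + 3P gives P* = 49, Q* = 94.
With the subsidy, sellers receive Ps = Pb + 22 for each unit, where Pb is the price buyers pay.
Supply in terms of Pb becomes Qs = -53 + 3(Pb + 22) = 13 + 3Pb. Setting this equal to demand: 108.7 - 0.3Pb = 13 + 3Pb, so Pb = 29.
Sellers receive Ps = 29 + 22 = 51; Q' = 108.7 − 0.3·29 = 100.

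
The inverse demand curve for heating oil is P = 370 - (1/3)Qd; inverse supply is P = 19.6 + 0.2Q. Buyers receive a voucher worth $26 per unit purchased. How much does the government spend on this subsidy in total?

Pre-subsidy: 370 - (1/3)Q = 19.6 + 0.2Q gives Q* = 657 and P* = 151.
With the rebate, buyers effectively pay Pb = Ps − 26, where Ps is the price sellers receive.
On the curves, Pb = 370 - (1/3)Q and Ps = 19.6 + 0.2Q; the wedge Ps − Pb = 26 gives 19.6 + 0.2Q − (370 - (1/3)Q) = 26, so Q' = 705.75.
Then Pb = 370 − (1/3)·705.75 = 134.75 and Ps = 19.6 + 0.2·705.75 = 160.75.
Government outlay = subsidy × quantity = 26 × 705.75 = 18349.5.

Government cost = $18349.5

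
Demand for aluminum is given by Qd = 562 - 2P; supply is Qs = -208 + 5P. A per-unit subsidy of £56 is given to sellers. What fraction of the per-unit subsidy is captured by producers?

Pre-subsidy: 562 - 2P = -208 + 5P gives P* = 110, Q* = 342.
With the subsidy, sellers receive Ps = Pb + 56 for each unit, where Pb is the price buyers pay.
Supply in terms of Pb becomes Qs = -208 + 5(Pb + 56) = 72 + 5Pb. Setting this equal to demand: 562 - 2Pb = 72 + 5Pb, so Pb = 70.
Sellers receive Ps = 70 + 56 = 126; Q' = 562 − 2·70 = 422.
Buyers' price falls by P* − Pb = 110 − 70 = 40; sellers' price rises by Ps − P* = 126 − 110 = 16.
So producers capture 16/56 = 2/7 of each unit of subsidy.

Producer share = 2/7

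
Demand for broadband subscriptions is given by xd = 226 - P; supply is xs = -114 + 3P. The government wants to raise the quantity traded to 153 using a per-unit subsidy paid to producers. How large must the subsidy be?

At x = 153, invert demand for the buyer price: Pb = (226 − 153)/1 = 73; invert supply for the seller price: Ps = (153 − (-114))/3 = 89.
The subsidy must fill the gap: s = Ps − Pb = 89 − 73 = 16.

Required subsidy s = 16 per unit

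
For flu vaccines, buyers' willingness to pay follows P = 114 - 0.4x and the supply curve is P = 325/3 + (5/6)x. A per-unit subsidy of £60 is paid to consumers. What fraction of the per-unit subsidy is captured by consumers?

Pre-subsidy: 114 - 0.4x = 325/3 + (5/6)x gives x* = 170/37 and P* = 4150/37.
With the rebate, buyers effectively pay Pb = Ps − 60, where Ps is the price sellers receive.
On the curves, Pb = 114 - 0.4x and Ps = 325/3 + (5/6)x; the wedge Ps − Pb = 60 gives 325/3 + (5/6)x − (114 - 0.4x) = 60, so x' = 1970/37.
Then Pb = 114 − 0.4·(1970/37) = 3430/37 and Ps = 325/3 + (5/6)·(1970/37) = 5650/37.
Buyers' price falls by P* − Pb = 4150/37 − 3430/37 = 720/37; sellers' price rises by Ps − P* = 5650/37 − 4150/37 = 1500/37.
So consumers capture (720/37)/60 = 12/37 of each unit of subsidy.

Consumer share = 12/37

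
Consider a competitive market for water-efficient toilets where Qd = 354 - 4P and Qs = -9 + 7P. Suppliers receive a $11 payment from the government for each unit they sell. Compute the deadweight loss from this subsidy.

Pre-subsidy: 354 - 4P = -9 + 7P gives P* = 33, Q* = 222.
With the subsidy, sellers receive Ps = Pb + 11 for each unit, where Pb is the price buyers pay.
Supply in terms of Pb becomes Qs = -9 + 7(Pb + 11) = 68 + 7Pb. Setting this equal to demand: 354 - 4Pb = 68 + 7Pb, so Pb = 26.
Sellers receive Ps = 26 + 11 = 37; Q' = 354 − 4·26 = 250.
The subsidy expands output by 250 − 222 = 28 past the efficient level; on those units the gap between marginal cost and willingness to pay runs from 0 up to 11.
DWL = ½ × 11 × 28 = 154.

Deadweight loss = $154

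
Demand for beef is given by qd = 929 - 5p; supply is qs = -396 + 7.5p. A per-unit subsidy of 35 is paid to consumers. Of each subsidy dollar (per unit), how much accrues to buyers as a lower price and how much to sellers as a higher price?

Pre-subsidy: 929 - 5p = -396 + 7.5p gives p* = 106, q* = 399.
With the rebate, buyers effectively pay pb = ps − 35, where ps is the price sellers receive.
Demand in terms of ps becomes qd = 929 − 5(ps − 35) = 1104 - 5ps. Setting this equal to supply: 1104 - 5ps = -396 + 7.5ps, so ps = 120.
Buyers pay pb = 120 − 35 = 85; q' = -396 + 7.5·120 = 504.
Buyers' price falls by p* − pb = 106 − 85 = 21; sellers' price rises by ps − p* = 120 − 106 = 14.

Buyers gain 21 per unit; sellers gain 14 per unit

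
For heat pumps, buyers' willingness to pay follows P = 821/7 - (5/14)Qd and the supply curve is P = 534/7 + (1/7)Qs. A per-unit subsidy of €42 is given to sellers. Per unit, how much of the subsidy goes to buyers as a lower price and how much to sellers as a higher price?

Pre-subsidy: 821/7 - (5/14)Q = 534/7 + (1/7)Q gives Q* = 82 and P* = 88.
With the subsidy, sellers receive Ps = Pb + 42 for each unit, where Pb is the price buyers pay.
On the curves, Pb = 821/7 - (5/14)Q and Ps = 534/7 + (1/7)Q; the wedge Ps − Pb = 42 gives 534/7 + (1/7)Q − (821/7 - (5/14)Q) = 42, so Q' = 166.
Then Pb = 821/7 − (5/14)·166 = 58 and Ps = 534/7 + (1/7)·166 = 100.
Buyers' price falls by P* − Pb = 88 − 58 = 30; sellers' price rises by Ps − P* = 100 − 88 = 12.

Buyers gain €30 per unit; sellers gain €12 per unit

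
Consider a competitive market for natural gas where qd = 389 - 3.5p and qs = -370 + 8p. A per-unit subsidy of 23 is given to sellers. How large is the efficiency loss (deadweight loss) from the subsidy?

Pre-subsidy: 389 - 3.5p = -370 + 8p gives p* = 66, q* = 158.
With the subsidy, sellers receive ps = pb + 23 for each unit, where pb is the price buyers pay.
Supply in terms of pb becomes qs = -370 + 8(pb + 23) = -186 + 8pb. Setting this equal to demand: 389 - 3.5pb = -186 + 8pb, so pb = 50.
Sellers receive ps = 50 + 23 = 73; q' = 389 − 3.5·50 = 214.
The subsidy expands output by 214 − 158 = 56 past the efficient level; on those units the gap between marginal cost and willingness to pay runs from 0 up to 23.
DWL = ½ × 23 × 56 = 644.

Deadweight loss = 644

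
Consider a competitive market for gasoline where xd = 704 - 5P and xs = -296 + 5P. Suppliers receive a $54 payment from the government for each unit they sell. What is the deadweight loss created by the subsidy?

Deadweight loss = $3645

Pre-subsidy: 704 - 5P = -296 + 5P gives P* = 100, x* = 204.
With the subsidy, sellers receive Ps = Pb + 54 for each unit, where Pb is the price buyers pay.
Supply in terms of Pb becomes xs = -296 + 5(Pb + 54) = -26 + 5Pb. Setting this equal to demand: 704 - 5Pb = -26 + 5Pb, so Pb = 73.
Sellers receive Ps = 73 + 54 = 127; x' = 704 − 5·73 = 339.
The subsidy expands output by 339 − 204 = 135 past the efficient level; on those units the gap between marginal cost and willingness to pay runs from 0 up to 54.
DWL = ½ × 54 × 135 = 3645.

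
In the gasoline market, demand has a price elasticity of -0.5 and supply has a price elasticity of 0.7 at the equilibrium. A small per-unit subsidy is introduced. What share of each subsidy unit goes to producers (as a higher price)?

For a small subsidy around the equilibrium, the benefit split depends on the relative slopes, which at a point are proportional to the elasticities.
Buyer share = εs/(εs + |εd|) = 0.7/(0.7 + 0.5) = 7/12; seller share = |εd|/(εs + |εd|) = 5/12.
So producers capture 5/12 of the subsidy.

Producer share = 5/12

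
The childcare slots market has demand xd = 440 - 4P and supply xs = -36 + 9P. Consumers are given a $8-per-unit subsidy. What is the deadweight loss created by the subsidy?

Pre-subsidy: 440 - 4P = -36 + 9P gives P* = 476/13, x* = 3816/13.
With the rebate, buyers effectively pay Pb = Ps − 8, where Ps is the price sellers receive.
Demand in terms of Ps becomes xd = 440 − 4(Ps − 8) = 472 - 4Ps. Setting this equal to supply: 472 - 4Ps = -36 + 9Ps, so Ps = 508/13.
Buyers pay Pb = 508/13 − 8 = 404/13; x' = -36 + 9·(508/13) = 4104/13.
The subsidy expands output by 4104/13 − 3816/13 = 288/13 past the efficient level; on those units the gap between marginal cost and willingness to pay runs from 0 up to 8.
DWL = ½ × 8 × 288/13 = 1152/13.

Deadweight loss = 1152/13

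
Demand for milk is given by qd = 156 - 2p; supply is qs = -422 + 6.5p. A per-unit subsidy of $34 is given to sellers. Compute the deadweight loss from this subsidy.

Pre-subsidy: 156 - 2p = -422 + 6.5p gives p* = 68, q* = 20.
With the subsidy, sellers receive ps = pb + 34 for each unit, where pb is the price buyers pay.
Supply in terms of pb becomes qs = -422 + 6.5(pb + 34) = -201 + 6.5pb. Setting this equal to demand: 156 - 2pb = -201 + 6.5pb, so pb = 42.
Sellers receive ps = 42 + 34 = 76; q' = 156 − 2·42 = 72.
The subsidy expands output by 72 − 20 = 52 past the efficient level; on those units the gap between marginal cost and willingness to pay runs from 0 up to 34.
DWL = ½ × 34 × 52 = 884.

Deadweight loss = $884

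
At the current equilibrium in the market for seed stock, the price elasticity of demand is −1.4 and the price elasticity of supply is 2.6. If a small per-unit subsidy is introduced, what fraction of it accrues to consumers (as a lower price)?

Consumer share = 0.65

For a small subsidy around the equilibrium, the benefit split depends on the relative slopes, which at a point are proportional to the elasticities.
Buyer share = εs/(εs + |εd|) = 2.6/(2.6 + 1.4) = 0.65; seller share = |εd|/(εs + |εd|) = 0.35.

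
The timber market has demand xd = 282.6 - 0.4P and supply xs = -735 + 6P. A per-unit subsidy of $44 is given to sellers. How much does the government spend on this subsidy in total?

Pre-subsidy: 282.6 - 0.4P = -735 + 6P gives P* = 159, x* = 219.
With the subsidy, sellers receive Ps = Pb + 44 for each unit, where Pb is the price buyers pay.
Supply in terms of Pb becomes xs = -735 + 6(Pb + 44) = -471 + 6Pb. Setting this equal to demand: 282.6 - 0.4Pb = -471 + 6Pb, so Pb = 117.75.
Sellers receive Ps = 117.75 + 44 = 161.75; x' = 282.6 − 0.4·117.75 = 235.5.
Government outlay = subsidy × quantity = 44 × 235.5 = 10362.

Government cost = $10362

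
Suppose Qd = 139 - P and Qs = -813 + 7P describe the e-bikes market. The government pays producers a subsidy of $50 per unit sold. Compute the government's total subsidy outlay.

Pre-subsidy: 139 - P = -813 + 7P gives P* = 119, Q* = 20.
With the subsidy, sellers receive Ps = Pb + 50 for each unit, where Pb is the price buyers pay.
Supply in terms of Pb becomes Qs = -813 + 7(Pb + 50) = -463 + 7Pb. Setting this equal to demand: 139 - Pb = -463 + 7Pb, so Pb = 75.25.
Sellers receive Ps = 75.25 + 50 = 125.25; Q' = 139 − 1·75.25 = 63.75.
Government outlay = subsidy × quantity = 50 × 63.75 = 3187.5.

Government cost = $3187.5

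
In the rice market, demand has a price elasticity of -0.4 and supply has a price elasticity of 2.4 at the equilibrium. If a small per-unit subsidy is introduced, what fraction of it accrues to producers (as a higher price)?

Producer share = 1/7

For a small subsidy around the equilibrium, the benefit split depends on the relative slopes, which at a point are proportional to the elasticities.
Buyer share = εs/(εs + |εd|) = 2.4/(2.4 + 0.4) = 6/7; seller share = |εd|/(εs + |εd|) = 1/7.
So producers capture 1/7 of the subsidy.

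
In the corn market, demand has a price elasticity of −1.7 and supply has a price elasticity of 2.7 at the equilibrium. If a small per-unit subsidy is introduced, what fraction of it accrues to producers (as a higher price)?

For a small subsidy around the equilibrium, the benefit split depends on the relative slopes, which at a point are proportional to the elasticities.
Buyer share = εs/(εs + |εd|) = 2.7/(2.7 + 1.7) = 27/44; seller share = |εd|/(εs + |εd|) = 17/44.
So producers capture 17/44 of the subsidy.

Producer share = 17/44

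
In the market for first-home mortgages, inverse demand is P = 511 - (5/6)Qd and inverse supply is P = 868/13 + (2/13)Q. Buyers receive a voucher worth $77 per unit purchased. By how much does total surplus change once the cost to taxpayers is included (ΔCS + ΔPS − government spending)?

Net change in total surplus = -$3003

Pre-subsidy: 511 - (5/6)Q = 868/13 + (2/13)Q gives Q* = 450 and P* = 136.
With the rebate, buyers effectively pay Pb = Ps − 77, where Ps is the price sellers receive.
On the curves, Pb = 511 - (5/6)Q and Ps = 868/13 + (2/13)Q; the wedge Ps − Pb = 77 gives 868/13 + (2/13)Q − (511 - (5/6)Q) = 77, so Q' = 528.
Then Pb = 511 − (5/6)·528 = 71 and Ps = 868/13 + (2/13)·528 = 148.
ΔCS = ½(450 + 528)(136 − 71) = 31785; ΔPS = ½(450 + 528)(148 − 136) = 5868.
Government spending = 77 × 528 = 40656.
Net change = 31785 + 5868 − 40656 = -3003. The loss equals the DWL triangle ½·77·78.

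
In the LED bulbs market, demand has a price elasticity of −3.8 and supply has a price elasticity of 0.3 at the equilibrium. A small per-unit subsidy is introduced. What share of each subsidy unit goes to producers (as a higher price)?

For a small subsidy around the equilibrium, the benefit split depends on the relative slopes, which at a point are proportional to the elasticities.
Buyer share = εs/(εs + |εd|) = 0.3/(0.3 + 3.8) = 3/41; seller share = |εd|/(εs + |εd|) = 38/41.
So producers capture 38/41 of the subsidy.

Producer share = 38/41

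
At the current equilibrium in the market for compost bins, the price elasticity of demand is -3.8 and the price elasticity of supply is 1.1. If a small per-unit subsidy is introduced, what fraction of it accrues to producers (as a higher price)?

For a small subsidy around the equilibrium, the benefit split depends on the relative slopes, which at a point are proportional to the elasticities.
Buyer share = εs/(εs + |εd|) = 1.1/(1.1 + 3.8) = 11/49; seller share = |εd|/(εs + |εd|) = 38/49.
So producers capture 38/49 of the subsidy.

Producer share = 38/49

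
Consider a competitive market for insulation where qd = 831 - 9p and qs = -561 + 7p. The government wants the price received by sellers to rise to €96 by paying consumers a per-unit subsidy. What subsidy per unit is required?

At a seller price of 96, quantity supplied is -561 + 7·96 = 111.
Buyers absorb 111 only when they pay pb with 831 − 9·pb = 111, i.e. pb = 80.
s = ps − pb = 96 − 80 = 16.

Required subsidy s = €16 per unit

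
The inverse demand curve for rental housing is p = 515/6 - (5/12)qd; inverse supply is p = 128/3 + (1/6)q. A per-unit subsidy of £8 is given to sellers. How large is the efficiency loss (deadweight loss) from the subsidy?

Pre-subsidy: 515/6 - (5/12)q = 128/3 + (1/6)q gives q* = 74 and p* = 55.
With the subsidy, sellers receive ps = pb + 8 for each unit, where pb is the price buyers pay.
On the curves, pb = 515/6 - (5/12)q and ps = 128/3 + (1/6)q; the wedge ps − pb = 8 gives 128/3 + (1/6)q − (515/6 - (5/12)q) = 8, so q' = 614/7.
Then pb = 515/6 − (5/12)·(614/7) = 345/7 and ps = 128/3 + (1/6)·(614/7) = 401/7.
The subsidy expands output by 614/7 − 74 = 96/7 past the efficient level; on those units the gap between marginal cost and willingness to pay runs from 0 up to 8.
DWL = ½ × 8 × 96/7 = 384/7.

Deadweight loss = 384/7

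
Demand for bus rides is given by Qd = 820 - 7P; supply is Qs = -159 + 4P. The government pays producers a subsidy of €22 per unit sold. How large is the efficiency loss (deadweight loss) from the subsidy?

Deadweight loss = €616

Pre-subsidy: 820 - 7P = -159 + 4P gives P* = 89, Q* = 197.
With the subsidy, sellers receive Ps = Pb + 22 for each unit, where Pb is the price buyers pay.
Supply in terms of Pb becomes Qs = -159 + 4(Pb + 22) = -71 + 4Pb. Setting this equal to demand: 820 - 7Pb = -71 + 4Pb, so Pb = 81.
Sellers receive Ps = 81 + 22 = 103; Q' = 820 − 7·81 = 253.
The subsidy expands output by 253 − 197 = 56 past the efficient level; on those units the gap between marginal cost and willingness to pay runs from 0 up to 22.
DWL = ½ × 22 × 56 = 616.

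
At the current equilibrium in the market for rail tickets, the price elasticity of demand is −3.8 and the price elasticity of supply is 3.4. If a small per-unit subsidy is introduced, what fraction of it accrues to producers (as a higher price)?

Producer share = 19/36

For a small subsidy around the equilibrium, the benefit split depends on the relative slopes, which at a point are proportional to the elasticities.
Buyer share = εs/(εs + |εd|) = 3.4/(3.4 + 3.8) = 17/36; seller share = |εd|/(εs + |εd|) = 19/36.
So producers capture 19/36 of the subsidy.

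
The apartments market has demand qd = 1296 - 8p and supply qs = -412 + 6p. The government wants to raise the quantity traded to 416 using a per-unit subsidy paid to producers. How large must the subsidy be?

Required subsidy s = 28 per unit

At q = 416, invert demand for the buyer price: pb = (1296 − 416)/8 = 110; invert supply for the seller price: ps = (416 − (-412))/6 = 138.
The subsidy must fill the gap: s = ps − pb = 138 − 110 = 28.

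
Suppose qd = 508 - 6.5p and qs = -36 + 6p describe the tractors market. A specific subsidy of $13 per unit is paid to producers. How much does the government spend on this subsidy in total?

Pre-subsidy: 508 - 6.5p = -36 + 6p gives p* = 43.52, q* = 225.12.
With the subsidy, sellers receive ps = pb + 13 for each unit, where pb is the price buyers pay.
Supply in terms of pb becomes qs = -36 + 6(pb + 13) = 42 + 6pb. Setting this equal to demand: 508 - 6.5pb = 42 + 6pb, so pb = 37.28.
Sellers receive ps = 37.28 + 13 = 50.28; q' = 508 − 6.5·37.28 = 265.68.
Government outlay = subsidy × quantity = 13 × 265.68 = 3453.84.

Government cost = $3453.84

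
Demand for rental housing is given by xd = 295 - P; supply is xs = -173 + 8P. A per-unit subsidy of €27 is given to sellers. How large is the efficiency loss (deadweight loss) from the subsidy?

Pre-subsidy: 295 - P = -173 + 8P gives P* = 52, x* = 243.
With the subsidy, sellers receive Ps = Pb + 27 for each unit, where Pb is the price buyers pay.
Supply in terms of Pb becomes xs = -173 + 8(Pb + 27) = 43 + 8Pb. Setting this equal to demand: 295 - Pb = 43 + 8Pb, so Pb = 28.
Sellers receive Ps = 28 + 27 = 55; x' = 295 − 1·28 = 267.
The subsidy expands output by 267 − 243 = 24 past the efficient level; on those units the gap between marginal cost and willingness to pay runs from 0 up to 27.
DWL = ½ × 27 × 24 = 324.

Deadweight loss = €324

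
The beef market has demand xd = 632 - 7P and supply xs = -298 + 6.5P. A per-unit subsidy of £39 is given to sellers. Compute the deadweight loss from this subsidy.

Deadweight loss = 15379/6

Pre-subsidy: 632 - 7P = -298 + 6.5P gives P* = 620/9, x* = 1348/9.
With the subsidy, sellers receive Ps = Pb + 39 for each unit, where Pb is the price buyers pay.
Supply in terms of Pb becomes xs = -298 + 6.5(Pb + 39) = -44.5 + 6.5Pb. Setting this equal to demand: 632 - 7Pb = -44.5 + 6.5Pb, so Pb = 451/9.
Sellers receive Ps = 451/9 + 39 = 802/9; x' = 632 − 7·(451/9) = 2531/9.
The subsidy expands output by 2531/9 − 1348/9 = 1183/9 past the efficient level; on those units the gap between marginal cost and willingness to pay runs from 0 up to 39.
DWL = ½ × 39 × 1183/9 = 15379/6.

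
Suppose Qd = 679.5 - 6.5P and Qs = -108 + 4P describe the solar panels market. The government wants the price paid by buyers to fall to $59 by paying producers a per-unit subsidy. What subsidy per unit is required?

Required subsidy s = $42 per unit

At a buyer price of 59, quantity demanded is 679.5 − 6.5·59 = 296.
Sellers supply 296 only when they receive Ps with -108 + 4·Ps = 296, i.e. Ps = 101.
s = Ps − Pb = 101 − 59 = 42.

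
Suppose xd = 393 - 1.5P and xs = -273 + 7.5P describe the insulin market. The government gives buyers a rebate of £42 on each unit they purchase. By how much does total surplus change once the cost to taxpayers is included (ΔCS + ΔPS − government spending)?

Pre-subsidy: 393 - 1.5P = -273 + 7.5P gives P* = 74, x* = 282.
With the rebate, buyers effectively pay Pb = Ps − 42, where Ps is the price sellers receive.
Demand in terms of Ps becomes xd = 393 − 1.5(Ps − 42) = 456 - 1.5Ps. Setting this equal to supply: 456 - 1.5Ps = -273 + 7.5Ps, so Ps = 81.
Buyers pay Pb = 81 − 42 = 39; x' = -273 + 7.5·81 = 334.5.
ΔCS = ½(282 + 334.5)(74 − 39) = 10788.75; ΔPS = ½(282 + 334.5)(81 − 74) = 2157.75.
Government spending = 42 × 334.5 = 14049.
Net change = 10788.75 + 2157.75 − 14049 = -1102.5. The loss equals the DWL triangle ½·42·52.5.

Net change in total surplus = -£1102.5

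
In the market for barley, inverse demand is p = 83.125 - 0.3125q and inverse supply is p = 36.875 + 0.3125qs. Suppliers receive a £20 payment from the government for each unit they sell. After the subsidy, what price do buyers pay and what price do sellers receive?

Buyers pay £50; sellers receive £70

Pre-subsidy: 83.125 - 0.3125q = 36.875 + 0.3125q gives q* = 74 and p* = 60.
With the subsidy, sellers receive ps = pb + 20 for each unit, where pb is the price buyers pay.
On the curves, pb = 83.125 - 0.3125q and ps = 36.875 + 0.3125q; the wedge ps − pb = 20 gives 36.875 + 0.3125q − (83.125 - 0.3125q) = 20, so q' = 106.
Then pb = 83.125 − 0.3125·106 = 50 and ps = 36.875 + 0.3125·106 = 70.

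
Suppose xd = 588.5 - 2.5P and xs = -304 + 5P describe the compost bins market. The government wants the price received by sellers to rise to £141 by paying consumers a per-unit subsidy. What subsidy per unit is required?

At a seller price of 141, quantity supplied is -304 + 5·141 = 401.
Buyers absorb 401 only when they pay Pb with 588.5 − 2.5·Pb = 401, i.e. Pb = 75.
s = Ps − Pb = 141 − 75 = 66.

Required subsidy s = £66 per unit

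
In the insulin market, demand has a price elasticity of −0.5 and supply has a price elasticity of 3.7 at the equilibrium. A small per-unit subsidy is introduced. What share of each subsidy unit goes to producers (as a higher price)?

For a small subsidy around the equilibrium, the benefit split depends on the relative slopes, which at a point are proportional to the elasticities.
Buyer share = εs/(εs + |εd|) = 3.7/(3.7 + 0.5) = 37/42; seller share = |εd|/(εs + |εd|) = 5/42.
So producers capture 5/42 of the subsidy.

Producer share = 5/42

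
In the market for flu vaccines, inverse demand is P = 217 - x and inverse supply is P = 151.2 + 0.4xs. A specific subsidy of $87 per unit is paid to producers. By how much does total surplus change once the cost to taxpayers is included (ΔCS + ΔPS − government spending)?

Pre-subsidy: 217 - x = 151.2 + 0.4x gives x* = 47 and P* = 170.
With the subsidy, sellers receive Ps = Pb + 87 for each unit, where Pb is the price buyers pay.
On the curves, Pb = 217 - x and Ps = 151.2 + 0.4x; the wedge Ps − Pb = 87 gives 151.2 + 0.4x − (217 - x) = 87, so x' = 764/7.
Then Pb = 217 − 1·(764/7) = 755/7 and Ps = 151.2 + 0.4·(764/7) = 1364/7.
ΔCS = ½(47 + 764/7)(170 − 755/7) = 475455/98; ΔPS = ½(47 + 764/7)(1364/7 − 170) = 95091/49.
Government spending = 87 × 764/7 = 66468/7.
Net change = 475455/98 + 95091/49 − 66468/7 = -37845/14. The loss equals the DWL triangle ½·87·435/7.

Net change in total surplus = -37845/14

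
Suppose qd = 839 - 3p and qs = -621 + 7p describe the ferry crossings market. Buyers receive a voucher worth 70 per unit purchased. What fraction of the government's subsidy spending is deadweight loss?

DWL / government spending = 147/1096

Pre-subsidy: 839 - 3p = -621 + 7p gives p* = 146, q* = 401.
With the rebate, buyers effectively pay pb = ps − 70, where ps is the price sellers receive.
Demand in terms of ps becomes qd = 839 − 3(ps − 70) = 1049 - 3ps. Setting this equal to supply: 1049 - 3ps = -621 + 7ps, so ps = 167.
Buyers pay pb = 167 − 70 = 97; q' = -621 + 7·167 = 548.
ΔCS = ½(401 + 548)(146 − 97) = 23250.5; ΔPS = ½(401 + 548)(167 − 146) = 9964.5.
Government spending = 70 × 548 = 38360.
DWL = ½ × 70 × (548 − 401) = 5145; fraction = 5145 / 38360 = 147/1096.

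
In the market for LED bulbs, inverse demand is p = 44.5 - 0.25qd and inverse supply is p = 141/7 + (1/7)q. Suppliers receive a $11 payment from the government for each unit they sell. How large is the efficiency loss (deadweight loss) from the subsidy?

Pre-subsidy: 44.5 - 0.25q = 141/7 + (1/7)q gives q* = 62 and p* = 29.
With the subsidy, sellers receive ps = pb + 11 for each unit, where pb is the price buyers pay.
On the curves, pb = 44.5 - 0.25q and ps = 141/7 + (1/7)q; the wedge ps − pb = 11 gives 141/7 + (1/7)q − (44.5 - 0.25q) = 11, so q' = 90.
Then pb = 44.5 − 0.25·90 = 22 and ps = 141/7 + (1/7)·90 = 33.
The subsidy expands output by 90 − 62 = 28 past the efficient level; on those units the gap between marginal cost and willingness to pay runs from 0 up to 11.
DWL = ½ × 11 × 28 = 154.

Deadweight loss = $154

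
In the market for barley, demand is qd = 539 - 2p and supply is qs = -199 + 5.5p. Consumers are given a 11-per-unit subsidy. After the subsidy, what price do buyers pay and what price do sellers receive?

Buyers pay 271/3; sellers receive 304/3

Pre-subsidy: 539 - 2p = -199 + 5.5p gives p* = 98.4, q* = 342.2.
With the rebate, buyers effectively pay pb = ps − 11, where ps is the price sellers receive.
Demand in terms of ps becomes qd = 539 − 2(ps − 11) = 561 - 2ps. Setting this equal to supply: 561 - 2ps = -199 + 5.5ps, so ps = 304/3.
Buyers pay pb = 304/3 − 11 = 271/3; q' = -199 + 5.5·(304/3) = 1075/3.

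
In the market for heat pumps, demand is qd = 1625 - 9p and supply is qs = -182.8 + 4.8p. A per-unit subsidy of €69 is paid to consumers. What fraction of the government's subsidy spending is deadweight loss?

Pre-subsidy: 1625 - 9p = -182.8 + 4.8p gives p* = 131, q* = 446.
With the rebate, buyers effectively pay pb = ps − 69, where ps is the price sellers receive.
Demand in terms of ps becomes qd = 1625 − 9(ps − 69) = 2246 - 9ps. Setting this equal to supply: 2246 - 9ps = -182.8 + 4.8ps, so ps = 176.
Buyers pay pb = 176 − 69 = 107; q' = -182.8 + 4.8·176 = 662.
ΔCS = ½(446 + 662)(131 − 107) = 13296; ΔPS = ½(446 + 662)(176 − 131) = 24930.
Government spending = 69 × 662 = 45678.
DWL = ½ × 69 × (662 − 446) = 7452; fraction = 7452 / 45678 = 54/331.

DWL / government spending = 54/331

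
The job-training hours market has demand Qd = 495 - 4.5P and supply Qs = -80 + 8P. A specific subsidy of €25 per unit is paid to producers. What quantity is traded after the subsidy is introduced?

Pre-subsidy: 495 - 4.5P = -80 + 8P gives P* = 46, Q* = 288.
With the subsidy, sellers receive Ps = Pb + 25 for each unit, where Pb is the price buyers pay.
Supply in terms of Pb becomes Qs = -80 + 8(Pb + 25) = 120 + 8Pb. Setting this equal to demand: 495 - 4.5Pb = 120 + 8Pb, so Pb = 30.
Sellers receive Ps = 30 + 25 = 55; Q' = 495 − 4.5·30 = 360.

Q' = 360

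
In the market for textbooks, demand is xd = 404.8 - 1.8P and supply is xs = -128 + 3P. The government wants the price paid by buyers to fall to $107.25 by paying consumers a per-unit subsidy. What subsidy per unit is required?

At a buyer price of 107.25, quantity demanded is 404.8 − 1.8·107.25 = 211.75.
Sellers supply 211.75 only when they receive Ps with -128 + 3·Ps = 211.75, i.e. Ps = 113.25.
s = Ps − Pb = 113.25 − 107.25 = 6.

Required subsidy s = $6 per unit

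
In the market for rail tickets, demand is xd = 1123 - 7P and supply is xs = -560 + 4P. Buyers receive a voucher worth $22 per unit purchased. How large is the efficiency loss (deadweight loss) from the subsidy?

Pre-subsidy: 1123 - 7P = -560 + 4P gives P* = 153, x* = 52.
With the rebate, buyers effectively pay Pb = Ps − 22, where Ps is the price sellers receive.
Demand in terms of Ps becomes xd = 1123 − 7(Ps − 22) = 1277 - 7Ps. Setting this equal to supply: 1277 - 7Ps = -560 + 4Ps, so Ps = 167.
Buyers pay Pb = 167 − 22 = 145; x' = -560 + 4·167 = 108.
The subsidy expands output by 108 − 52 = 56 past the efficient level; on those units the gap between marginal cost and willingness to pay runs from 0 up to 22.
DWL = ½ × 22 × 56 = 616.

Deadweight loss = $616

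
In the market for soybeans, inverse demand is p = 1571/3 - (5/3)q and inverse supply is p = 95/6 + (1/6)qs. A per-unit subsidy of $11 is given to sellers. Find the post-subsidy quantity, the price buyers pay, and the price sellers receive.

Pre-subsidy: 1571/3 - (5/3)q = 95/6 + (1/6)q gives q* = 277 and p* = 62.
With the subsidy, sellers receive ps = pb + 11 for each unit, where pb is the price buyers pay.
On the curves, pb = 1571/3 - (5/3)q and ps = 95/6 + (1/6)q; the wedge ps − pb = 11 gives 95/6 + (1/6)q − (1571/3 - (5/3)q) = 11, so q' = 283.
Then pb = 1571/3 − (5/3)·283 = 52 and ps = 95/6 + (1/6)·283 = 63.

q' = 283; buyers pay $52; sellers receive $63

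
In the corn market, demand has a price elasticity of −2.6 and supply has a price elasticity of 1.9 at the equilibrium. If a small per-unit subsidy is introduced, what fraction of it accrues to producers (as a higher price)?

For a small subsidy around the equilibrium, the benefit split depends on the relative slopes, which at a point are proportional to the elasticities.
Buyer share = εs/(εs + |εd|) = 1.9/(1.9 + 2.6) = 19/45; seller share = |εd|/(εs + |εd|) = 26/45.
So producers capture 26/45 of the subsidy.

Producer share = 26/45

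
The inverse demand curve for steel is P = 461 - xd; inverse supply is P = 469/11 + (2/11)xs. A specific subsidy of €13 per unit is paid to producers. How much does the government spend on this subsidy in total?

Government cost = €4745

Pre-subsidy: 461 - x = 469/11 + (2/11)x gives x* = 354 and P* = 107.
With the subsidy, sellers receive Ps = Pb + 13 for each unit, where Pb is the price buyers pay.
On the curves, Pb = 461 - x and Ps = 469/11 + (2/11)x; the wedge Ps − Pb = 13 gives 469/11 + (2/11)x − (461 - x) = 13, so x' = 365.
Then Pb = 461 − 1·365 = 96 and Ps = 469/11 + (2/11)·365 = 109.
Government outlay = subsidy × quantity = 13 × 365 = 4745.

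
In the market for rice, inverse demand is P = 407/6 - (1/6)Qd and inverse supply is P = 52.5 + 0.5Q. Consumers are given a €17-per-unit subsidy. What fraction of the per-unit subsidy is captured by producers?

Producer share = 0.75

Pre-subsidy: 407/6 - (1/6)Q = 52.5 + 0.5Q gives Q* = 23 and P* = 64.
With the rebate, buyers effectively pay Pb = Ps − 17, where Ps is the price sellers receive.
On the curves, Pb = 407/6 - (1/6)Q and Ps = 52.5 + 0.5Q; the wedge Ps − Pb = 17 gives 52.5 + 0.5Q − (407/6 - (1/6)Q) = 17, so Q' = 48.5.
Then Pb = 407/6 − (1/6)·48.5 = 59.75 and Ps = 52.5 + 0.5·48.5 = 76.75.
Buyers' price falls by P* − Pb = 64 − 59.75 = 4.25; sellers' price rises by Ps − P* = 76.75 − 64 = 12.75.
So producers capture 12.75/17 = 0.75 of each unit of subsidy.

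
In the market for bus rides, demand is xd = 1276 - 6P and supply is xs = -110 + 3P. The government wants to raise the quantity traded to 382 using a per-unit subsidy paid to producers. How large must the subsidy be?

At x = 382, invert demand for the buyer price: Pb = (1276 − 382)/6 = 149; invert supply for the seller price: Ps = (382 − (-110))/3 = 164.
The subsidy must fill the gap: s = Ps − Pb = 164 − 149 = 15.

Required subsidy s = 15 per unit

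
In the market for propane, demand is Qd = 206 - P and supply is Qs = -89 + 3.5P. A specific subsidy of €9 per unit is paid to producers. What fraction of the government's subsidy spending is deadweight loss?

DWL / government spending = 63/2654

Pre-subsidy: 206 - P = -89 + 3.5P gives P* = 590/9, Q* = 1264/9.
With the subsidy, sellers receive Ps = Pb + 9 for each unit, where Pb is the price buyers pay.
Supply in terms of Pb becomes Qs = -89 + 3.5(Pb + 9) = -57.5 + 3.5Pb. Setting this equal to demand: 206 - Pb = -57.5 + 3.5Pb, so Pb = 527/9.
Sellers receive Ps = 527/9 + 9 = 608/9; Q' = 206 − 1·(527/9) = 1327/9.
ΔCS = ½(1264/9 + 1327/9)(590/9 − 527/9) = 18137/18; ΔPS = ½(1264/9 + 1327/9)(608/9 − 590/9) = 2591/9.
Government spending = 9 × 1327/9 = 1327.
DWL = ½ × 9 × (1327/9 − 1264/9) = 31.5; fraction = 31.5 / 1327 = 63/2654.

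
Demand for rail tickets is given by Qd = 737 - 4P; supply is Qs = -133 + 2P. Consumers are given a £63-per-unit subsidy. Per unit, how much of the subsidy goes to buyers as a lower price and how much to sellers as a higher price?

Pre-subsidy: 737 - 4P = -133 + 2P gives P* = 145, Q* = 157.
With the rebate, buyers effectively pay Pb = Ps − 63, where Ps is the price sellers receive.
Demand in terms of Ps becomes Qd = 737 − 4(Ps − 63) = 989 - 4Ps. Setting this equal to supply: 989 - 4Ps = -133 + 2Ps, so Ps = 187.
Buyers pay Pb = 187 − 63 = 124; Q' = -133 + 2·187 = 241.
Buyers' price falls by P* − Pb = 145 − 124 = 21; sellers' price rises by Ps − P* = 187 − 145 = 42.

Buyers gain £21 per unit; sellers gain £42 per unit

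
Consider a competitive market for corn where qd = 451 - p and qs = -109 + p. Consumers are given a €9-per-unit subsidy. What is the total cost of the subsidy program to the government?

Pre-subsidy: 451 - p = -109 + p gives p* = 280, q* = 171.
With the rebate, buyers effectively pay pb = ps − 9, where ps is the price sellers receive.
Demand in terms of ps becomes qd = 451 − 1(ps − 9) = 460 - ps. Setting this equal to supply: 460 - ps = -109 + ps, so ps = 284.5.
Buyers pay pb = 284.5 − 9 = 275.5; q' = -109 + 1·284.5 = 175.5.
Government outlay = subsidy × quantity = 9 × 175.5 = 1579.5.

Government cost = €1579.5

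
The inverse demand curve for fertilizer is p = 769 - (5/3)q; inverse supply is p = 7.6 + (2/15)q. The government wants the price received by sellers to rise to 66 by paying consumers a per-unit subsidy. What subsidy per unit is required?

At a seller price of 66, quantity supplied is -57 + 7.5·66 = 438.
Buyers absorb 438 only when they pay pb = 769 − (5/3)·438 = 39.
s = ps − pb = 66 − 39 = 27.

Required subsidy s = 27 per unit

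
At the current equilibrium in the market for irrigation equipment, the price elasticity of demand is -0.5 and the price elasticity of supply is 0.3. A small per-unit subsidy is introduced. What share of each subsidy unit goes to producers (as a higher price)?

Producer share = 0.625

For a small subsidy around the equilibrium, the benefit split depends on the relative slopes, which at a point are proportional to the elasticities.
Buyer share = εs/(εs + |εd|) = 0.3/(0.3 + 0.5) = 0.375; seller share = |εd|/(εs + |εd|) = 0.625.
So producers capture 0.625 of the subsidy.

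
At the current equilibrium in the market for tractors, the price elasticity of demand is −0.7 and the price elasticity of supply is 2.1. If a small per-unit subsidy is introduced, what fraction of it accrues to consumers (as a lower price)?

Consumer share = 0.75

For a small subsidy around the equilibrium, the benefit split depends on the relative slopes, which at a point are proportional to the elasticities.
Buyer share = εs/(εs + |εd|) = 2.1/(2.1 + 0.7) = 0.75; seller share = |εd|/(εs + |εd|) = 0.25.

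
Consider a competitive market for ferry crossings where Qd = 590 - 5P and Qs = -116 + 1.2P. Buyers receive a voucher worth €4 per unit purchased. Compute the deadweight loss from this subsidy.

Deadweight loss = 240/31

Pre-subsidy: 590 - 5P = -116 + 1.2P gives P* = 3530/31, Q* = 640/31.
With the rebate, buyers effectively pay Pb = Ps − 4, where Ps is the price sellers receive.
Demand in terms of Ps becomes Qd = 590 − 5(Ps − 4) = 610 - 5Ps. Setting this equal to supply: 610 - 5Ps = -116 + 1.2Ps, so Ps = 3630/31.
Buyers pay Pb = 3630/31 − 4 = 3506/31; Q' = -116 + 1.2·(3630/31) = 760/31.
The subsidy expands output by 760/31 − 640/31 = 120/31 past the efficient level; on those units the gap between marginal cost and willingness to pay runs from 0 up to 4.
DWL = ½ × 4 × 120/31 = 240/31.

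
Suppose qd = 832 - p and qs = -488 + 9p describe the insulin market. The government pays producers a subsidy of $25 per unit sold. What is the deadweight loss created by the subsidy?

Deadweight loss = $281.25

Pre-subsidy: 832 - p = -488 + 9p gives p* = 132, q* = 700.
With the subsidy, sellers receive ps = pb + 25 for each unit, where pb is the price buyers pay.
Supply in terms of pb becomes qs = -488 + 9(pb + 25) = -263 + 9pb. Setting this equal to demand: 832 - pb = -263 + 9pb, so pb = 109.5.
Sellers receive ps = 109.5 + 25 = 134.5; q' = 832 − 1·109.5 = 722.5.
The subsidy expands output by 722.5 − 700 = 22.5 past the efficient level; on those units the gap between marginal cost and willingness to pay runs from 0 up to 25.
DWL = ½ × 25 × 22.5 = 281.25.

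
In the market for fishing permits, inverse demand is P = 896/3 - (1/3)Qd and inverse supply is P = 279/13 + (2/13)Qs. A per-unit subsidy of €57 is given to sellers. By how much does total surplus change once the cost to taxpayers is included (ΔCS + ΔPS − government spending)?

Pre-subsidy: 896/3 - (1/3)Q = 279/13 + (2/13)Q gives Q* = 569 and P* = 109.
With the subsidy, sellers receive Ps = Pb + 57 for each unit, where Pb is the price buyers pay.
On the curves, Pb = 896/3 - (1/3)Q and Ps = 279/13 + (2/13)Q; the wedge Ps − Pb = 57 gives 279/13 + (2/13)Q − (896/3 - (1/3)Q) = 57, so Q' = 686.
Then Pb = 896/3 − (1/3)·686 = 70 and Ps = 279/13 + (2/13)·686 = 127.
ΔCS = ½(569 + 686)(109 − 70) = 24472.5; ΔPS = ½(569 + 686)(127 − 109) = 11295.
Government spending = 57 × 686 = 39102.
Net change = 24472.5 + 11295 − 39102 = -3334.5. The loss equals the DWL triangle ½·57·117.

Net change in total surplus = -€3334.5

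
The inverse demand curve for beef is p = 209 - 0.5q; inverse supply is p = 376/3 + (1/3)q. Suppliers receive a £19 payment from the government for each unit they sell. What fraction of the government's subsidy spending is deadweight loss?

DWL / government spending = 57/616

Pre-subsidy: 209 - 0.5q = 376/3 + (1/3)q gives q* = 100.4 and p* = 158.8.
With the subsidy, sellers receive ps = pb + 19 for each unit, where pb is the price buyers pay.
On the curves, pb = 209 - 0.5q and ps = 376/3 + (1/3)q; the wedge ps − pb = 19 gives 376/3 + (1/3)q − (209 - 0.5q) = 19, so q' = 123.2.
Then pb = 209 − 0.5·123.2 = 147.4 and ps = 376/3 + (1/3)·123.2 = 166.4.
ΔCS = ½(100.4 + 123.2)(158.8 − 147.4) = 1274.52; ΔPS = ½(100.4 + 123.2)(166.4 − 158.8) = 849.68.
Government spending = 19 × 123.2 = 2340.8.
DWL = ½ × 19 × (123.2 − 100.4) = 216.6; fraction = 216.6 / 2340.8 = 57/616.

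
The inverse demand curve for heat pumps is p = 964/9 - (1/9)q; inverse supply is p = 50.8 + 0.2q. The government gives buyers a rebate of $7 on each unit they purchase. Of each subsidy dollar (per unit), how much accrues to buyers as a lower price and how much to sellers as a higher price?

Buyers gain $2.5 per unit; sellers gain $4.5 per unit

Pre-subsidy: 964/9 - (1/9)q = 50.8 + 0.2q gives q* = 181 and p* = 87.
With the rebate, buyers effectively pay pb = ps − 7, where ps is the price sellers receive.
On the curves, pb = 964/9 - (1/9)q and ps = 50.8 + 0.2q; the wedge ps − pb = 7 gives 50.8 + 0.2q − (964/9 - (1/9)q) = 7, so q' = 203.5.
Then pb = 964/9 − (1/9)·203.5 = 84.5 and ps = 50.8 + 0.2·203.5 = 91.5.
Buyers' price falls by p* − pb = 87 − 84.5 = 2.5; sellers' price rises by ps − p* = 91.5 − 87 = 4.5.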